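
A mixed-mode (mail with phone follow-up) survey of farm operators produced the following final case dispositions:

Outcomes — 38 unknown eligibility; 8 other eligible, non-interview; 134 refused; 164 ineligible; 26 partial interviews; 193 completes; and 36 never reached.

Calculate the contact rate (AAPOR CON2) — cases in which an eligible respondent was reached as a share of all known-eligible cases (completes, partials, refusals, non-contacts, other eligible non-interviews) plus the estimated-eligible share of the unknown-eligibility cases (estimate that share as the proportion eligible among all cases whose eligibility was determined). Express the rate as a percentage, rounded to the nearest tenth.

Numerator = 193 + 26 + 134 + 8 = 361
Determined eligible = 193 + 26 + 134 + 36 + 8 = 397
e = 397 / (397 + 164) = 397 / 561 = 0.7077
Estimated eligible among unknowns = 0.7077 × 38 = 26.89
Denom = 397 + 26.89 = 423.89
CON2 = 361 / 423.89 = 0.8516

85.2%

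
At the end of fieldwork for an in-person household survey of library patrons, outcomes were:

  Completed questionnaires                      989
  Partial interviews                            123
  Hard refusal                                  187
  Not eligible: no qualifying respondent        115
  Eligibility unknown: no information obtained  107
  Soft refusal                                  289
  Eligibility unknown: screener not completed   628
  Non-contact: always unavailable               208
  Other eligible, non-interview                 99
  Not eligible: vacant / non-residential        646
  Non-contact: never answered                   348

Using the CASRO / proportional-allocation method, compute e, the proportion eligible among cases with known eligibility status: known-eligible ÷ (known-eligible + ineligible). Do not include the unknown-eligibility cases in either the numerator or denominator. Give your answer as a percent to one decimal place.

74.7%

Refusal or break-off = 187 + 289 = 476
No answer / not reached = 348 + 208 = 556
Undetermined eligibility = 628 + 107 = 735
Screened out, ineligible = 115 + 646 = 761
Determined eligible = 989 + 123 + 476 + 556 + 99 = 2243
e = 2243 / (2243 + 761) = 2243 / 3004 = 0.7467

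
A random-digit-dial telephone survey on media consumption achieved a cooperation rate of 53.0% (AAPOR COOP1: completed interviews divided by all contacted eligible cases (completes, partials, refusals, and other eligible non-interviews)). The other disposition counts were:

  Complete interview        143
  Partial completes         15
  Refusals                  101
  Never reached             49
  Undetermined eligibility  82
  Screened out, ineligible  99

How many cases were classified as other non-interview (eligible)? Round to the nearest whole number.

COOP1 = 143 / D = 0.530
D = 143 / 0.530 = 269.8
Rest of base = 259
other non-interview (eligible) = 269.8 − 259 ≈ 11

11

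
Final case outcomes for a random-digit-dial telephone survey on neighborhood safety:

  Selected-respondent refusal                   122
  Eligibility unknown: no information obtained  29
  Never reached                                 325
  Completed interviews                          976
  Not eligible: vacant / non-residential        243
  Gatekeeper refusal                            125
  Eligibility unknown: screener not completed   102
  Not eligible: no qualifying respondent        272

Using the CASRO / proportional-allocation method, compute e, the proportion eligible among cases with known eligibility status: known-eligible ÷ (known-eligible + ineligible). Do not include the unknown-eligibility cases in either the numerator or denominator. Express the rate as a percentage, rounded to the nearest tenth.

75.0%

Refusal or break-off = 125 + 122 = 247
Undetermined eligibility = 102 + 29 = 131
Screened out, ineligible = 272 + 243 = 515
Determined eligible → 976 + 247 + 325 = 1548
e = 1548 / (1548 + 515) = 1548 / 2063 = 0.7504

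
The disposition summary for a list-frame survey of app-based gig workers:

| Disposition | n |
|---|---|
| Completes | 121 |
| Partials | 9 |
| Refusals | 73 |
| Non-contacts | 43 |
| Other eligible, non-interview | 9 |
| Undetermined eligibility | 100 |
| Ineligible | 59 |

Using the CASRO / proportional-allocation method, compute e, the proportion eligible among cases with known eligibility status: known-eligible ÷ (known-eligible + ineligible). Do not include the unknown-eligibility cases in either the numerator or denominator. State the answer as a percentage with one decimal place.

Determined eligible: 121 + 9 + 73 + 43 + 9 = 255
e = 255 / (255 + 59) = 255 / 314 = 0.8121

81.2%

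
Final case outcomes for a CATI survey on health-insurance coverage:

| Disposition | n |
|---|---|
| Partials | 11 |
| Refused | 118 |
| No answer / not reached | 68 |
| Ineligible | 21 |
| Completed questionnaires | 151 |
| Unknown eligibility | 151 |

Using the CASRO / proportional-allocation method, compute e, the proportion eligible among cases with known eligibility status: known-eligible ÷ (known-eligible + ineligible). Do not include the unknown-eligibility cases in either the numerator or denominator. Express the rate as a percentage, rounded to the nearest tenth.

94.3%

Determined eligible → 151 + 11 + 118 + 68 = 348
e = 348 / (348 + 21) = 348 / 369 = 0.9431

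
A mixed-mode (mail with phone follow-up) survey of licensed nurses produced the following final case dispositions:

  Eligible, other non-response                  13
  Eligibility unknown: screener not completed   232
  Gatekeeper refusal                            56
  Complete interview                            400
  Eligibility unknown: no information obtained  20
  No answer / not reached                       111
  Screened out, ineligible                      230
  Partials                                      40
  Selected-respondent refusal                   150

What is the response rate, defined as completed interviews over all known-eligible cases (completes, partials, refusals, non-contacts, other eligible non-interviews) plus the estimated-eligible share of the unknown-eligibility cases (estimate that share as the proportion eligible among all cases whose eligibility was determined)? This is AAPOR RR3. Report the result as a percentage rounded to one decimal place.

Declined to participate = 56 + 150 = 206
Undetermined eligibility = 232 + 20 = 252
Numerator = 400
Known eligible = 400 + 40 + 206 + 111 + 13 = 770
e = 770 / (770 + 230) = 770 / 1000 = 0.7700
e × U = 0.7700 × 252 = 194.04
Base = 770 + 194.04 = 964.04
RR3 = 400 / 964.04 = 0.4149

41.5%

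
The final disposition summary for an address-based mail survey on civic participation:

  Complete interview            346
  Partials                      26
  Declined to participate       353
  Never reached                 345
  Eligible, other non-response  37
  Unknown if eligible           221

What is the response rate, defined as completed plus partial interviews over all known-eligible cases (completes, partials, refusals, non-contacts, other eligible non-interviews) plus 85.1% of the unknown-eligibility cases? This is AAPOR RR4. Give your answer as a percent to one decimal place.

28.7%

Top = 346 + 26 = 372
Known eligible = 346 + 26 + 353 + 345 + 37 = 1107
e × U = 0.8510 × 221 = 188.07
Base = 1107 + 188.07 = 1295.07
RR4 = 372 / 1295.07 = 0.2872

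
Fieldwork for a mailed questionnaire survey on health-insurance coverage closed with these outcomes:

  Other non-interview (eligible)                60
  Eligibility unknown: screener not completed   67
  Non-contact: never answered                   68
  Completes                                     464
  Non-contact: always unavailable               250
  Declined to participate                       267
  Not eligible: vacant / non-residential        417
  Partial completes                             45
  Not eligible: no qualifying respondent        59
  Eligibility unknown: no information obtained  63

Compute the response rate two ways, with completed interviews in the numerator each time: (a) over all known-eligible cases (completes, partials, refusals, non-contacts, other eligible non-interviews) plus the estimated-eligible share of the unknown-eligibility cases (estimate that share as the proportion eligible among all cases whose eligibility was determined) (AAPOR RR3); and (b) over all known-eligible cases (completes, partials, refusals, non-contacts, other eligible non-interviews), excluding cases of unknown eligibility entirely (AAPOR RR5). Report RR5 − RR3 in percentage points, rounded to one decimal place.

3.0

No answer / not reached = 68 + 250 = 318
Undetermined eligibility = 67 + 63 = 130
Ineligible = 59 + 417 = 476
Num: 464
Eligible (known): 464 + 45 + 267 + 318 + 60 = 1154
e = 1154 / (1154 + 476) = 1154 / 1630 = 0.7080
e × U: 0.7080 × 130 = 92.04
Denominator: 1154 + 92.04 = 1246.04
RR3 = 464 / 1246.04 = 0.3724
Denominator: 464 + 45 + 267 + 318 + 60 = 1154
RR5 = 464 / 1154 = 0.4021
Difference = 40.21 − 37.24 = 2.97 percentage points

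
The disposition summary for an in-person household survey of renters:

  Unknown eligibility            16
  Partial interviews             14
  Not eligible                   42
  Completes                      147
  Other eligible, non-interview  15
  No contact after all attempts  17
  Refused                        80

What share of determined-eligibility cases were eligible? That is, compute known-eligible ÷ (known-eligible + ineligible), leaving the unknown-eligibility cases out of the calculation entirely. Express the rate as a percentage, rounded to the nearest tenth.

Determined eligible: 147 + 14 + 80 + 17 + 15 = 273
e = 273 / (273 + 42) = 273 / 315 = 0.8667

86.7%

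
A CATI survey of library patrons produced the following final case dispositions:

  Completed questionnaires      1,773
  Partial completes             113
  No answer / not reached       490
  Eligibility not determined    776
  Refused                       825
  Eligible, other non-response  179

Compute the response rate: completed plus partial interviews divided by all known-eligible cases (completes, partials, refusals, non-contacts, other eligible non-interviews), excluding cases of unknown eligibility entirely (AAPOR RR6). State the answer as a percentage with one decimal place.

55.8%

Top → 1773 + 113 = 1886
Denominator → 1773 + 113 + 825 + 490 + 179 = 3380
RR6 = 1886 / 3380 = 0.5580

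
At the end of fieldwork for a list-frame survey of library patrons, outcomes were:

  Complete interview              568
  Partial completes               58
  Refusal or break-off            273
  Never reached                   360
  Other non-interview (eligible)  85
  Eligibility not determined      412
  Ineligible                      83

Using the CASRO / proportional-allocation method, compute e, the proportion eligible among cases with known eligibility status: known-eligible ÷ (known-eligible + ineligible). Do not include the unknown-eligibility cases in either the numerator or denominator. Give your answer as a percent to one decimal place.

94.2%

Known eligible: 568 + 58 + 273 + 360 + 85 = 1344
e = 1344 / (1344 + 83) = 1344 / 1427 = 0.9418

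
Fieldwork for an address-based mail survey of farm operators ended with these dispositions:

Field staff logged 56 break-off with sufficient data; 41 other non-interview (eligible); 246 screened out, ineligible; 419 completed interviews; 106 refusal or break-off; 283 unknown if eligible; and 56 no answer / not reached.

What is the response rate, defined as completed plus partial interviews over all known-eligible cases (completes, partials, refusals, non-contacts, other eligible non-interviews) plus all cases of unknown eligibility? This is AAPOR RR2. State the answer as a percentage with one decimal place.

Top = 419 + 56 = 475
Denom = 419 + 56 + 106 + 56 + 41 + 283 = 961
RR2 = 475 / 961 = 0.4943

49.4%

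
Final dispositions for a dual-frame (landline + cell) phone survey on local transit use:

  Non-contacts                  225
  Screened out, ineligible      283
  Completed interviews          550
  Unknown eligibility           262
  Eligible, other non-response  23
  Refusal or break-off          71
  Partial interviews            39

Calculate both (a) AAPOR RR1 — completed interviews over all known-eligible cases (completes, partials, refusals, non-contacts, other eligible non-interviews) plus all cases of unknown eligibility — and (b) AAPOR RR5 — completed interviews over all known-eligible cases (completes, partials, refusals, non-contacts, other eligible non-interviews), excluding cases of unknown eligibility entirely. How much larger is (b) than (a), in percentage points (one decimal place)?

13.6

Numerator = 550
Denom = 550 + 39 + 71 + 225 + 23 + 262 = 1170
RR1 = 550 / 1170 = 0.4701
Denom = 550 + 39 + 71 + 225 + 23 = 908
RR5 = 550 / 908 = 0.6057
Difference = 60.57 − 47.01 = 13.56 percentage points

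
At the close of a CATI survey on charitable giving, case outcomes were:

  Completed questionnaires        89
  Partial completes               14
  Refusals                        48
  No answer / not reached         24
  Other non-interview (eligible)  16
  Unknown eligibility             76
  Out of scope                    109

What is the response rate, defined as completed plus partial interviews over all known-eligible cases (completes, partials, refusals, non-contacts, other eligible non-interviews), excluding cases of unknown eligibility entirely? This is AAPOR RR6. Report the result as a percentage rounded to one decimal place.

Top: 89 + 14 = 103
Base: 89 + 14 + 48 + 24 + 16 = 191
RR6 = 103 / 191 = 0.5393

53.9%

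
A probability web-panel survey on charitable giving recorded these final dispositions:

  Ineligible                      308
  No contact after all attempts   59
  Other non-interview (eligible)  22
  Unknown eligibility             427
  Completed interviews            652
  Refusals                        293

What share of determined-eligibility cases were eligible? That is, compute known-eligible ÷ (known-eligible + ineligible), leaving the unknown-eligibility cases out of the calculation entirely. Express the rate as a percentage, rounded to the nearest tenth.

Known eligible = 652 + 293 + 59 + 22 = 1026
e = 1026 / (1026 + 308) = 1026 / 1334 = 0.7691

76.9%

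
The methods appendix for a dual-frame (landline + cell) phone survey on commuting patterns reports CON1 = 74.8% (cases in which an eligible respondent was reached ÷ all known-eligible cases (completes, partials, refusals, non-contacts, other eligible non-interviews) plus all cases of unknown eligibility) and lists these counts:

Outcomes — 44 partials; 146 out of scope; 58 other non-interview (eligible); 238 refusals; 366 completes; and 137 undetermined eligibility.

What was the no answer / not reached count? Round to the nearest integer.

101

Numerator → 366 + 44 + 238 + 58 = 706
CON1 = 706 / D = 0.748
D = 706 / 0.748 = 943.9
Remaining denominator categories sum to 843
no answer / not reached = 943.9 − 843 ≈ 101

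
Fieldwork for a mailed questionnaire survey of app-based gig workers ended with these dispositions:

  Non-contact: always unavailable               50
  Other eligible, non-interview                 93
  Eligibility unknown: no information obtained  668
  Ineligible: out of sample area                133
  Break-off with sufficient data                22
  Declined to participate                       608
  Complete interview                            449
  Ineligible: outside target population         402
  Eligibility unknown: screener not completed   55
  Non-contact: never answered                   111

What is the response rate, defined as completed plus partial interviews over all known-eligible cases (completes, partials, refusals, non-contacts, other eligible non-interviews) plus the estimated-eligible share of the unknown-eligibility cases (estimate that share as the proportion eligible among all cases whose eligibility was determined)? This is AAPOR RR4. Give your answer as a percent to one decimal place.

25.5%

Never reached = 111 + 50 = 161
Undetermined eligibility = 55 + 668 = 723
Out of scope = 402 + 133 = 535
Numerator: 449 + 22 = 471
Known eligible: 449 + 22 + 608 + 161 + 93 = 1333
e = 1333 / (1333 + 535) = 1333 / 1868 = 0.7136
Eligible share of unknowns: 0.7136 × 723 = 515.93
Denom: 1333 + 515.93 = 1848.93
RR4 = 471 / 1848.93 = 0.2547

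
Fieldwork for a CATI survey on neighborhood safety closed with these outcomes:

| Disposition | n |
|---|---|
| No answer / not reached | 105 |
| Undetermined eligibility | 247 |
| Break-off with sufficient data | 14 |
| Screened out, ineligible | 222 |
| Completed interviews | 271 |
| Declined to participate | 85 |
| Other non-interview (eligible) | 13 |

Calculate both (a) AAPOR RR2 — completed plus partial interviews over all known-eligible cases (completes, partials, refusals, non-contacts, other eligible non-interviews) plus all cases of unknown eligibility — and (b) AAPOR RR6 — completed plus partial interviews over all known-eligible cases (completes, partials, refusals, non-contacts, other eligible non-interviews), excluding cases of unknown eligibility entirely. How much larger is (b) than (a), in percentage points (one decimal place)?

19.6

Numerator: 271 + 14 = 285
Denominator: 271 + 14 + 85 + 105 + 13 + 247 = 735
RR2 = 285 / 735 = 0.3878
Denominator: 271 + 14 + 85 + 105 + 13 = 488
RR6 = 285 / 488 = 0.5840
Difference = 58.40 − 38.78 = 19.62 percentage points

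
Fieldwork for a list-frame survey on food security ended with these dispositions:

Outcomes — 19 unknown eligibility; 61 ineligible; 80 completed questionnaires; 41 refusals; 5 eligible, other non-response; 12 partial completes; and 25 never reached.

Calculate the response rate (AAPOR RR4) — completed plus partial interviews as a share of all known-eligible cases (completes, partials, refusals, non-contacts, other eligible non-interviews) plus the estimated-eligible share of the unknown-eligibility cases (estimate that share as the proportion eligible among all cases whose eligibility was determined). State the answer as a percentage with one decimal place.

52.0%

Num = 80 + 12 = 92
Known eligible = 80 + 12 + 41 + 25 + 5 = 163
e = 163 / (163 + 61) = 163 / 224 = 0.7277
Eligible share of unknowns = 0.7277 × 19 = 13.83
Denominator = 163 + 13.83 = 176.83
RR4 = 92 / 176.83 = 0.5203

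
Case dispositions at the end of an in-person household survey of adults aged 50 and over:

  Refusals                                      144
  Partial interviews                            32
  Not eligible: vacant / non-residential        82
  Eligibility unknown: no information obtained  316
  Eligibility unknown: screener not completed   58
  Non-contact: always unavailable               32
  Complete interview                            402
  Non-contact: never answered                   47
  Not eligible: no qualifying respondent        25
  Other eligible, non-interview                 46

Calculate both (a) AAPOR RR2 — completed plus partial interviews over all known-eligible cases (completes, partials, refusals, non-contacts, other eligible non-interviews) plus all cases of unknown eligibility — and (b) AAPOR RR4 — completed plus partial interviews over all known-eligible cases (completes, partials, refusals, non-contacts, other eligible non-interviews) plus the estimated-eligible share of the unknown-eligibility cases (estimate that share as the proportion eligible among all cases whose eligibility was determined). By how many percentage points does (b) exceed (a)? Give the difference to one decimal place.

1.9

Never reached = 47 + 32 = 79
Eligibility not determined = 58 + 316 = 374
Out of scope = 25 + 82 = 107
Num: 402 + 32 = 434
Denominator: 402 + 32 + 144 + 79 + 46 + 374 = 1077
RR2 = 434 / 1077 = 0.4030
Known eligible: 402 + 32 + 144 + 79 + 46 = 703
e = 703 / (703 + 107) = 703 / 810 = 0.8679
Eligible share of unknowns: 0.8679 × 374 = 324.59
Denominator: 703 + 324.59 = 1027.59
RR4 = 434 / 1027.59 = 0.4223
Difference = 42.23 − 40.30 = 1.93 percentage points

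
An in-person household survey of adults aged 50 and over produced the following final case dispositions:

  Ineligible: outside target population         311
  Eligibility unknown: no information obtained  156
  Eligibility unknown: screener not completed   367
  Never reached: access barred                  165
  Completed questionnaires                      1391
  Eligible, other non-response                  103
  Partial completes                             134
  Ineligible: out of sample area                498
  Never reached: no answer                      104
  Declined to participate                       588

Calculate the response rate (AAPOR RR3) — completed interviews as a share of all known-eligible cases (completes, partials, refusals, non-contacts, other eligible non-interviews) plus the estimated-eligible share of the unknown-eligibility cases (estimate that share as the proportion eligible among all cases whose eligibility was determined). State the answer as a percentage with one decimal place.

Never reached = 104 + 165 = 269
Unknown if eligible = 367 + 156 = 523
Not eligible = 311 + 498 = 809
Top → 1391
Known eligible → 1391 + 134 + 588 + 269 + 103 = 2485
e = 2485 / (2485 + 809) = 2485 / 3294 = 0.7544
Estimated eligible among unknowns → 0.7544 × 523 = 394.55
Base → 2485 + 394.55 = 2879.55
RR3 = 1391 / 2879.55 = 0.4831

48.3%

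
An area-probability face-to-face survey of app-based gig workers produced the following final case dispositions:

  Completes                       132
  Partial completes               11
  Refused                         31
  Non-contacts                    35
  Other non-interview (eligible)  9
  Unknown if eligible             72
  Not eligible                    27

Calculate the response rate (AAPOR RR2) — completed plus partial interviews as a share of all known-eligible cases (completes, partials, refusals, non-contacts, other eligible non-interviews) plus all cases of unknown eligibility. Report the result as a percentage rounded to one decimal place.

49.3%

Num → 132 + 11 = 143
Base → 132 + 11 + 31 + 35 + 9 + 72 = 290
RR2 = 143 / 290 = 0.4931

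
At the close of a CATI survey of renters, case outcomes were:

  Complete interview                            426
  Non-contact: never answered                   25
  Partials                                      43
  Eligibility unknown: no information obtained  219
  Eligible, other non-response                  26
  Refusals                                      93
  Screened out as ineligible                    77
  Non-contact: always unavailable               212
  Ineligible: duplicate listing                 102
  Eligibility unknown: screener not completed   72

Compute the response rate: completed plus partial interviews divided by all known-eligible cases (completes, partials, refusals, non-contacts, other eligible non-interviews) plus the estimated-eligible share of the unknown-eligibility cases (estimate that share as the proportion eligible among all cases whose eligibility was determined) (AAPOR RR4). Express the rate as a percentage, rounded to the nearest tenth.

44.1%

No answer / not reached = 25 + 212 = 237
Eligibility not determined = 72 + 219 = 291
Ineligible = 77 + 102 = 179
Top = 426 + 43 = 469
Determined eligible = 426 + 43 + 93 + 237 + 26 = 825
e = 825 / (825 + 179) = 825 / 1004 = 0.8217
Eligible share of unknowns = 0.8217 × 291 = 239.11
Base = 825 + 239.11 = 1064.11
RR4 = 469 / 1064.11 = 0.4407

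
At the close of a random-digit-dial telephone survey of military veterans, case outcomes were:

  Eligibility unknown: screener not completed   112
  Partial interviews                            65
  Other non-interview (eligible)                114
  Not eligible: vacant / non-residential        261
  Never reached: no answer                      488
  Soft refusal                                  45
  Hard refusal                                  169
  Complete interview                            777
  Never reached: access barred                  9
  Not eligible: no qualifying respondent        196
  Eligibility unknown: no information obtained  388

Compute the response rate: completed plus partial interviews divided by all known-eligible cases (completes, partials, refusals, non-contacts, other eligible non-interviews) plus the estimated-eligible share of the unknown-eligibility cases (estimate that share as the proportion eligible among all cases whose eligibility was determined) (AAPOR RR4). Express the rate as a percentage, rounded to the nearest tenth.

40.9%

Refusals = 169 + 45 = 214
No contact after all attempts = 488 + 9 = 497
Eligibility not determined = 112 + 388 = 500
Not eligible = 196 + 261 = 457
Top: 777 + 65 = 842
Known eligible: 777 + 65 + 214 + 497 + 114 = 1667
e = 1667 / (1667 + 457) = 1667 / 2124 = 0.7848
e × U: 0.7848 × 500 = 392.40
Denom: 1667 + 392.40 = 2059.40
RR4 = 842 / 2059.40 = 0.4089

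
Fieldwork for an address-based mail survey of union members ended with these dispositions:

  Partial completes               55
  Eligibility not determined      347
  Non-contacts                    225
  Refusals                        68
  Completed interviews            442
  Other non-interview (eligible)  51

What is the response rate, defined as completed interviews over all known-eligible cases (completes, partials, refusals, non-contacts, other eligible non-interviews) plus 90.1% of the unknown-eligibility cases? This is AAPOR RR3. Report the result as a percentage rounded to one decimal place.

38.3%

Num: 442
Known eligible: 442 + 55 + 68 + 225 + 51 = 841
Estimated eligible among unknowns: 0.9010 × 347 = 312.65
Denominator: 841 + 312.65 = 1153.65
RR3 = 442 / 1153.65 = 0.3831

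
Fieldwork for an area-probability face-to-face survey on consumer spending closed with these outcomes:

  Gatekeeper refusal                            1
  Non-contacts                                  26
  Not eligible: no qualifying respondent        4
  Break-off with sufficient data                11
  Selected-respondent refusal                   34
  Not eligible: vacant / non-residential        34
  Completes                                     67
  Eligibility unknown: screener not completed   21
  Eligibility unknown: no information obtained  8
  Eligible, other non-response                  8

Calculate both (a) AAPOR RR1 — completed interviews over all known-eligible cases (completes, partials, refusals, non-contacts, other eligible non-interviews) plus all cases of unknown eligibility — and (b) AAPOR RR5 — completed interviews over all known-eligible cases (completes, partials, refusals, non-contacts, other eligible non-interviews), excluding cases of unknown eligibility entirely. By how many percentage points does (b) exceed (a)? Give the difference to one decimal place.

Declined to participate = 1 + 34 = 35
Undetermined eligibility = 21 + 8 = 29
Out of scope = 4 + 34 = 38
Numerator: 67
Base: 67 + 11 + 35 + 26 + 8 + 29 = 176
RR1 = 67 / 176 = 0.3807
Base: 67 + 11 + 35 + 26 + 8 = 147
RR5 = 67 / 147 = 0.4558
Difference = 45.58 − 38.07 = 7.51 percentage points

7.5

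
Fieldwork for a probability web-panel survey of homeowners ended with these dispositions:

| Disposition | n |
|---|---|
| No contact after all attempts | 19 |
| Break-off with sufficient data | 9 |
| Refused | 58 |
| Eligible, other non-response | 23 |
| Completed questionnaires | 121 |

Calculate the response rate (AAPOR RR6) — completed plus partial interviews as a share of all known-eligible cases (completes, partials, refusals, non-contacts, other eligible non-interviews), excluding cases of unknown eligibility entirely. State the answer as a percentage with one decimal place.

56.5%

Numerator = 121 + 9 = 130
Denominator = 121 + 9 + 58 + 19 + 23 = 230
RR6 = 130 / 230 = 0.5652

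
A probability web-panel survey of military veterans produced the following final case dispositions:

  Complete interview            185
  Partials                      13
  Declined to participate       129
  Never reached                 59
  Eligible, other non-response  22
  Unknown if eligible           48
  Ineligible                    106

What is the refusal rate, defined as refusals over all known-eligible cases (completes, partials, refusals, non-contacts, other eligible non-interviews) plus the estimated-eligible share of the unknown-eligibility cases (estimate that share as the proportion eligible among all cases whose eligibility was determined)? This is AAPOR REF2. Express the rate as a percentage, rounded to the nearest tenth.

28.9%

Top: 129
Known eligible: 185 + 13 + 129 + 59 + 22 = 408
e = 408 / (408 + 106) = 408 / 514 = 0.7938
e × U: 0.7938 × 48 = 38.10
Denom: 408 + 38.10 = 446.10
REF2 = 129 / 446.10 = 0.2892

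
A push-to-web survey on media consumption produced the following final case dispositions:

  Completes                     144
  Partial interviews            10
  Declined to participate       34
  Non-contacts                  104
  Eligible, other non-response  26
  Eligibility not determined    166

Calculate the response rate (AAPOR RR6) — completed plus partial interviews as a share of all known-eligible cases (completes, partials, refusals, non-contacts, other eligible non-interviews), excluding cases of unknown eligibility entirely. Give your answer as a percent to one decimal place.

48.4%

Numerator: 144 + 10 = 154
Base: 144 + 10 + 34 + 104 + 26 = 318
RR6 = 154 / 318 = 0.4843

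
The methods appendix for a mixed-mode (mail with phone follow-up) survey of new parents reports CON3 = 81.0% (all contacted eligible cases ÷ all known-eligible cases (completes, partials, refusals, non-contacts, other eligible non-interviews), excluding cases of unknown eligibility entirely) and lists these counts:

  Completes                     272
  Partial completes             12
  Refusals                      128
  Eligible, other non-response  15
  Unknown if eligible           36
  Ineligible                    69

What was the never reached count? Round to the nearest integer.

100

Top → 272 + 12 + 128 + 15 = 427
CON3 = 427 / D = 0.810
D = 427 / 0.810 = 527.2
Remaining denominator categories sum to 427
never reached = 527.2 − 427 ≈ 100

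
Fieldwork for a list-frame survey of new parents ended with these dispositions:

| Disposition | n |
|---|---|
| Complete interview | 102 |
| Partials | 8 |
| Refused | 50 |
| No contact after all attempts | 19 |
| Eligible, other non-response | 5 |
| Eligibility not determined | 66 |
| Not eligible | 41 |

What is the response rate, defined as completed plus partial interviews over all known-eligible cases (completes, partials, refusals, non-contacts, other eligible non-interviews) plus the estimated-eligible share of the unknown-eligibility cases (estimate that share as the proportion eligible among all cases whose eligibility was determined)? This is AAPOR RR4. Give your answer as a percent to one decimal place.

Top → 102 + 8 = 110
Determined eligible → 102 + 8 + 50 + 19 + 5 = 184
e = 184 / (184 + 41) = 184 / 225 = 0.8178
Eligible share of unknowns → 0.8178 × 66 = 53.97
Denom → 184 + 53.97 = 237.97
RR4 = 110 / 237.97 = 0.4622

46.2%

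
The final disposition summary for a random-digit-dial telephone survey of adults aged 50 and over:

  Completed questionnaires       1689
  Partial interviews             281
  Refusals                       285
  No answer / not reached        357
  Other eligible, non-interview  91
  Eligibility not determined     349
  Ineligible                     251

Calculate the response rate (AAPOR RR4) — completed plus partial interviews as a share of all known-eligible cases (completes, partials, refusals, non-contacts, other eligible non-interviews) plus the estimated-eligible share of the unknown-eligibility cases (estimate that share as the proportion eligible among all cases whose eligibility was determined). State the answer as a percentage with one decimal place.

65.2%

Numerator: 1689 + 281 = 1970
Determined eligible: 1689 + 281 + 285 + 357 + 91 = 2703
e = 2703 / (2703 + 251) = 2703 / 2954 = 0.9150
Estimated eligible among unknowns: 0.9150 × 349 = 319.34
Denom: 2703 + 319.34 = 3022.34
RR4 = 1970 / 3022.34 = 0.6518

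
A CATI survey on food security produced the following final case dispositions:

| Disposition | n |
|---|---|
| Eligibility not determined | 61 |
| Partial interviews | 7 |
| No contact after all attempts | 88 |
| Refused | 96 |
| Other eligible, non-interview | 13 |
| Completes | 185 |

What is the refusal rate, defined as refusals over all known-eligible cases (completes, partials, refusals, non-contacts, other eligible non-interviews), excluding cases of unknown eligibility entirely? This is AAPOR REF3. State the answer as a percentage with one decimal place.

24.7%

Top = 96
Denominator = 185 + 7 + 96 + 88 + 13 = 389
REF3 = 96 / 389 = 0.2468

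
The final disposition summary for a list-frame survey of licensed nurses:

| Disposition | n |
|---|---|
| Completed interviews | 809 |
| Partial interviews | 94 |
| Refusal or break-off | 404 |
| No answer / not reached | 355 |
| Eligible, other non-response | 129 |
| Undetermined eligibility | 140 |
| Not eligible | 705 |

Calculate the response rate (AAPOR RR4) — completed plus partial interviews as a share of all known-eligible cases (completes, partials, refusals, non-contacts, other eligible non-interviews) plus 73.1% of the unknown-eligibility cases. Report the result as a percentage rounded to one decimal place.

47.7%

Num = 809 + 94 = 903
Known eligible = 809 + 94 + 404 + 355 + 129 = 1791
e × U = 0.7310 × 140 = 102.34
Denominator = 1791 + 102.34 = 1893.34
RR4 = 903 / 1893.34 = 0.4769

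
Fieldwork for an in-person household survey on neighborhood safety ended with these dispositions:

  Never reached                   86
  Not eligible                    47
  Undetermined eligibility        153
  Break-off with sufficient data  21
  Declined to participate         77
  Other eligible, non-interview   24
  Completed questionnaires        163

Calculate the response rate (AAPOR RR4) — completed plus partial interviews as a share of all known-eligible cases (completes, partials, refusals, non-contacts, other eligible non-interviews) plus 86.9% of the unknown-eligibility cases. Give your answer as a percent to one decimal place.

Num = 163 + 21 = 184
Known eligible = 163 + 21 + 77 + 86 + 24 = 371
e × U = 0.8690 × 153 = 132.96
Denominator = 371 + 132.96 = 503.96
RR4 = 184 / 503.96 = 0.3651

36.5%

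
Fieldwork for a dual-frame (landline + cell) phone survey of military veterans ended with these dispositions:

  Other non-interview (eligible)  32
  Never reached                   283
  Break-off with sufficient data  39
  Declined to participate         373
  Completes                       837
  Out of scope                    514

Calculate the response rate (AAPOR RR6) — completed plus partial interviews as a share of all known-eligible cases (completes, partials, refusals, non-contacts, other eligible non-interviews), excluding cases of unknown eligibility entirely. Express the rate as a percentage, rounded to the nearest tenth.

Num = 837 + 39 = 876
Denominator = 837 + 39 + 373 + 283 + 32 = 1564
RR6 = 876 / 1564 = 0.5601

56.0%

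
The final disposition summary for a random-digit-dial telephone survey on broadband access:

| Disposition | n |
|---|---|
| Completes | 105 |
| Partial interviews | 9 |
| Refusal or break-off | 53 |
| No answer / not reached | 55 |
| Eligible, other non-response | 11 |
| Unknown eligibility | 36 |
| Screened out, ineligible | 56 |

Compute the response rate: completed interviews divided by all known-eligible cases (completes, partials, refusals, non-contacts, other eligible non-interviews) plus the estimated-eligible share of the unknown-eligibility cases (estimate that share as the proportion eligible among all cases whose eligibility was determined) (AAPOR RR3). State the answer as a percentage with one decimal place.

40.1%

Numerator: 105
Known eligible: 105 + 9 + 53 + 55 + 11 = 233
e = 233 / (233 + 56) = 233 / 289 = 0.8062
Estimated eligible among unknowns: 0.8062 × 36 = 29.02
Base: 233 + 29.02 = 262.02
RR3 = 105 / 262.02 = 0.4007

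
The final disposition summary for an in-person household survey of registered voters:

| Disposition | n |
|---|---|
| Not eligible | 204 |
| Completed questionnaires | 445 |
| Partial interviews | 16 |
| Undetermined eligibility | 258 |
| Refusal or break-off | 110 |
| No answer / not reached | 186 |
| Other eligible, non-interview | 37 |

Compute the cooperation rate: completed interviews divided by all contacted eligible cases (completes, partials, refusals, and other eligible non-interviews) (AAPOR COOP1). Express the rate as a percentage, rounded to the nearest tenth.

Numerator → 445
Base → 445 + 16 + 110 + 37 = 608
COOP1 = 445 / 608 = 0.7319

73.2%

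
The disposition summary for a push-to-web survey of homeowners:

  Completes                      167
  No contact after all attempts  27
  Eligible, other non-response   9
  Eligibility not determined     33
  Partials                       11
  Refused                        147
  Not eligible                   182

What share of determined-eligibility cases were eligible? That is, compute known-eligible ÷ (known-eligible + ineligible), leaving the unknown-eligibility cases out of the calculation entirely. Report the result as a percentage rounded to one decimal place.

66.5%

Known eligible = 167 + 11 + 147 + 27 + 9 = 361
e = 361 / (361 + 182) = 361 / 543 = 0.6648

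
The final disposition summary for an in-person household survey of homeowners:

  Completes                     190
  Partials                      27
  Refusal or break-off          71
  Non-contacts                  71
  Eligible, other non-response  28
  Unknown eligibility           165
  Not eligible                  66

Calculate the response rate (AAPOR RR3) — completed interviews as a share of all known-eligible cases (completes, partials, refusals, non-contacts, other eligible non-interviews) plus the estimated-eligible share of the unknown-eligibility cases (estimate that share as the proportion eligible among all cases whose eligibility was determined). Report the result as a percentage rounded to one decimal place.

36.0%

Top: 190
Known eligible: 190 + 27 + 71 + 71 + 28 = 387
e = 387 / (387 + 66) = 387 / 453 = 0.8543
e × U: 0.8543 × 165 = 140.96
Base: 387 + 140.96 = 527.96
RR3 = 190 / 527.96 = 0.3599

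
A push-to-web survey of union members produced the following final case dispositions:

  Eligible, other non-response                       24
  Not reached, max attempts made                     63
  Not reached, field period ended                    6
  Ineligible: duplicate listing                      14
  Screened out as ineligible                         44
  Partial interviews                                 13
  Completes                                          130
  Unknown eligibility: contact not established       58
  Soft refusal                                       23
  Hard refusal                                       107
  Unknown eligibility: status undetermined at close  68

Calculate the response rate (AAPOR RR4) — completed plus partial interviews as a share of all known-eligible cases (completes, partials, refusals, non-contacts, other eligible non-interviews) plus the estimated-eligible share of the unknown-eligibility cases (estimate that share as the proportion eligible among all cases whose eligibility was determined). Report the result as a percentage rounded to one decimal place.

Refusal or break-off = 107 + 23 = 130
No answer / not reached = 6 + 63 = 69
Undetermined eligibility = 58 + 68 = 126
Screened out, ineligible = 44 + 14 = 58
Top → 130 + 13 = 143
Known eligible → 130 + 13 + 130 + 69 + 24 = 366
e = 366 / (366 + 58) = 366 / 424 = 0.8632
Estimated eligible among unknowns → 0.8632 × 126 = 108.76
Denom → 366 + 108.76 = 474.76
RR4 = 143 / 474.76 = 0.3012

30.1%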